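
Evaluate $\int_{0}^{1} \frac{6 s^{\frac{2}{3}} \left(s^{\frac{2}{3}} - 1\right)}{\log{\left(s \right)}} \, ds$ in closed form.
$\log{\left(\frac{117649}{15625} \right)}$

Introduce a parameter $a$ in the exponent: let $I(a) = \int_{0}^{1} \frac{6 \left(- s^{\frac{2}{3}} + s^{a}\right)}{\log{\left(s \right)}} \, ds$.

Since $\dfrac{\partial}{\partial a}\,s^{a} = s^{a} \ln s$, the $\ln s$ in the denominator cancels and
$$\frac{dI}{da} = \int_{0}^{1} 6 s^{a} \, ds = 6 \left[\frac{s^{a+1}}{a+1}\right]_0^1 = \frac{6}{a + 1}.$$

Integrating with respect to $a$ gives $I(a) = \log{\left(\frac{729 \left(a + 1\right)^{6}}{15625} \right)} + C$.

At $a = \frac{2}{3}$ the integrand is identically $0$, so $I(\frac{2}{3}) = 0$. The closed form gives $0$, hence $C = 0$.

Setting $a = \frac{4}{3}$:
$$I = \log{\left(\frac{117649}{15625} \right)}.$$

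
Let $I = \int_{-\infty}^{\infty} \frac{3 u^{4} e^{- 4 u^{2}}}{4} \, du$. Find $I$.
$\frac{9 \sqrt{\pi}}{512}$

Consider the simpler parametrised integral
$$J(a) = \int_{-\infty}^{\infty} \frac{3 e^{- a u^{2}}}{4} \, du = \frac{3 \sqrt{\pi}}{4 \sqrt{a}}.$$

Differentiating under the integral sign brings down a factor of $(-u^2)$:
$$\frac{dJ}{da} = \int_{-\infty}^{\infty} - \frac{3 u^{2} e^{- a u^{2}}}{4} \, du = - \frac{3 \sqrt{\pi}}{8 a^{\frac{3}{2}}}.$$

Repeating twice in total — each differentiation brings down another $(-u^2)$ — gives
$$\frac{d^{2}J}{da^{2}} = \int_{-\infty}^{\infty} \frac{3 u^{4} e^{- a u^{2}}}{4} \, du = \frac{9 \sqrt{\pi}}{16 a^{\frac{5}{2}}},$$
and the integrand here is exactly the target integrand, so $I = \frac{9 \sqrt{\pi}}{16 a^{\frac{5}{2}}}$.

Setting $a = 4$:
$$I = \frac{9 \sqrt{\pi}}{512}.$$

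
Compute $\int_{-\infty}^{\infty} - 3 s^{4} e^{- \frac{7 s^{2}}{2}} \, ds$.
$- \frac{9 \sqrt{14} \sqrt{\pi}}{343}$

Begin with the known integral
$$J(a) = \int_{-\infty}^{\infty} - 3 e^{- a s^{2}} \, ds = - \frac{3 \sqrt{\pi}}{\sqrt{a}}.$$

Differentiating under the integral sign brings down a factor of $(-s^2)$:
$$\frac{dJ}{da} = \int_{-\infty}^{\infty} 3 s^{2} e^{- a s^{2}} \, ds = \frac{3 \sqrt{\pi}}{2 a^{\frac{3}{2}}}.$$

Repeating twice in total — each differentiation brings down another $(-s^2)$ — gives
$$\frac{d^{2}J}{da^{2}} = \int_{-\infty}^{\infty} - 3 s^{4} e^{- a s^{2}} \, ds = - \frac{9 \sqrt{\pi}}{4 a^{\frac{5}{2}}},$$
and the integrand here is exactly the target integrand, so $I = - \frac{9 \sqrt{\pi}}{4 a^{\frac{5}{2}}}$.

Setting $a = \frac{7}{2}$:
$$I = - \frac{9 \sqrt{14} \sqrt{\pi}}{343}.$$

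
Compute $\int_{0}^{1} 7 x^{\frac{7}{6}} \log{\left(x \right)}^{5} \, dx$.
$- \frac{39191040}{4826809}$

Start from the elementary integral
$$J(a) = \int_{0}^{1} 7 x^{a} \, dx = \frac{7}{a + 1}.$$

Differentiating under the integral sign brings down a factor of $\ln x$:
$$\frac{dJ}{da} = \int_{0}^{1} 7 x^{a} \log{\left(x \right)} \, dx = - \frac{7}{\left(a + 1\right)^{2}}.$$

Repeating $5$ times in total — each differentiation brings down another $\ln x$ — gives
$$\frac{d^{5}J}{da^{5}} = \int_{0}^{1} 7 x^{a} \log{\left(x \right)}^{5} \, dx = - \frac{840}{\left(a + 1\right)^{6}},$$
and the integrand here is exactly the target integrand, so $I = - \frac{840}{\left(a + 1\right)^{6}}$.

Setting $a = \frac{7}{6}$:
$$I = - \frac{39191040}{4826809}.$$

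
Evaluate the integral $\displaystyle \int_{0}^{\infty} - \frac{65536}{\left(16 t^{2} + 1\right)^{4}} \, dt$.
$- 2560 \pi$

Begin with the known result
$$J(a) = \int_{0}^{\infty} - \frac{1}{a^{2} + t^{2}} \, dt = - \frac{\pi}{2 a}.$$

Differentiating under the integral sign with respect to $a$,
$$\frac{dJ}{da} = \int_{0}^{\infty} \frac{2 a}{\left(a^{2} + t^{2}\right)^{2}} \, dt = \frac{\pi}{2 a^{2}},$$
so $\int_{0}^{\infty} - \frac{1}{\left(a^{2} + t^{2}\right)^{2}} \, dt = - \frac{\pi}{4 a^{3}}$.

Repeating — each differentiation of $1/(t^2+a^2)^j$ produces $-2ja/(t^2+a^2)^{j+1}$ — and dividing through by $-2ja$ at each step yields, after $3$ differentiations in total,
$$\int_{0}^{\infty} - \frac{1}{\left(a^{2} + t^{2}\right)^{4}} \, dt = - \frac{5 \pi}{32 a^{7}}.$$

Setting $a = \frac{1}{4}$:
$$I = - 2560 \pi.$$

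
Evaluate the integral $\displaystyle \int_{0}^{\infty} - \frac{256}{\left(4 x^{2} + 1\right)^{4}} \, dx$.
$- 20 \pi$

Start from the standard arctangent integral
$$J(a) = \int_{0}^{\infty} - \frac{1}{a^{2} + x^{2}} \, dx = - \frac{\pi}{2 a}.$$

Differentiating under the integral sign with respect to $a$,
$$\frac{dJ}{da} = \int_{0}^{\infty} \frac{2 a}{\left(a^{2} + x^{2}\right)^{2}} \, dx = \frac{\pi}{2 a^{2}},$$
so $\int_{0}^{\infty} - \frac{1}{\left(a^{2} + x^{2}\right)^{2}} \, dx = - \frac{\pi}{4 a^{3}}$.

Repeating — each differentiation of $1/(x^2+a^2)^j$ produces $-2ja/(x^2+a^2)^{j+1}$ — and dividing through by $-2ja$ at each step yields, after $3$ differentiations in total,
$$\int_{0}^{\infty} - \frac{1}{\left(a^{2} + x^{2}\right)^{4}} \, dx = - \frac{5 \pi}{32 a^{7}}.$$

Setting $a = \frac{1}{2}$:
$$I = - 20 \pi.$$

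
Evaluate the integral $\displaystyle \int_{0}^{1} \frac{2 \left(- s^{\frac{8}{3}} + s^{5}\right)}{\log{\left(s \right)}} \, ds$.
$\log{\left(\frac{324}{121} \right)}$

Consider the one-parameter family: let $I(a) = \int_{0}^{1} \frac{2 \left(- s^{\frac{8}{3}} + s^{a}\right)}{\log{\left(s \right)}} \, ds$.

Since $\dfrac{\partial}{\partial a}\,s^{a} = s^{a} \ln s$, the $\ln s$ in the denominator cancels and
$$\frac{dI}{da} = \int_{0}^{1} 2 s^{a} \, ds = 2 \left[\frac{s^{a+1}}{a+1}\right]_0^1 = \frac{2}{a + 1}.$$

Integrating with respect to $a$ gives $I(a) = \log{\left(\frac{9 \left(a + 1\right)^{2}}{121} \right)} + C$.

At $a = \frac{8}{3}$ the integrand is identically $0$, so $I(\frac{8}{3}) = 0$. The closed form gives $0$, hence $C = 0$.

Setting $a = 5$:
$$I = \log{\left(\frac{324}{121} \right)}.$$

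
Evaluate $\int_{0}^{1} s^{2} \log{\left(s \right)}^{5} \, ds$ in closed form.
$- \frac{40}{243}$

Start from the elementary integral
$$J(a) = \int_{0}^{1} s^{a} \, ds = \frac{1}{a + 1}.$$

Differentiating under the integral sign brings down a factor of $\ln s$:
$$\frac{dJ}{da} = \int_{0}^{1} s^{a} \log{\left(s \right)} \, ds = - \frac{1}{\left(a + 1\right)^{2}}.$$

Repeating $5$ times in total — each differentiation brings down another $\ln s$ — gives
$$\frac{d^{5}J}{da^{5}} = \int_{0}^{1} s^{a} \log{\left(s \right)}^{5} \, ds = - \frac{120}{\left(a + 1\right)^{6}},$$
and the integrand here is exactly the target integrand, so $I = - \frac{120}{\left(a + 1\right)^{6}}$.

Setting $a = 2$:
$$I = - \frac{40}{243}.$$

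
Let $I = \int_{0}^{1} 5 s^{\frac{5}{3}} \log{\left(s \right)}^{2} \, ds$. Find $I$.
$\frac{135}{256}$

Consider the simpler parametrised integral
$$J(a) = \int_{0}^{1} 5 s^{a} \, ds = \frac{5}{a + 1}.$$

Differentiating under the integral sign brings down a factor of $\ln s$:
$$\frac{dJ}{da} = \int_{0}^{1} 5 s^{a} \log{\left(s \right)} \, ds = - \frac{5}{\left(a + 1\right)^{2}}.$$

Repeating twice in total — each differentiation brings down another $\ln s$ — gives
$$\frac{d^{2}J}{da^{2}} = \int_{0}^{1} 5 s^{a} \log{\left(s \right)}^{2} \, ds = \frac{10}{\left(a + 1\right)^{3}},$$
and the integrand here is exactly the target integrand, so $I = \frac{10}{\left(a + 1\right)^{3}}$.

Setting $a = \frac{5}{3}$:
$$I = \frac{135}{256}.$$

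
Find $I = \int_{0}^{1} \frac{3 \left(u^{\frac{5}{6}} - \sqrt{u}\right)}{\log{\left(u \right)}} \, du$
$- \log{\left(\frac{729}{1331} \right)}$

Consider the one-parameter family: let $I(a) = \int_{0}^{1} \frac{3 \left(u^{\frac{5}{6}} - u^{a}\right)}{\log{\left(u \right)}} \, du$.

Since $\dfrac{\partial}{\partial a}\,u^{a} = u^{a} \ln u$, the $\ln u$ in the denominator cancels and
$$\frac{dI}{da} = \int_{0}^{1} -3 u^{a} \, du = -3 \left[\frac{u^{a+1}}{a+1}\right]_0^1 = - \frac{3}{a + 1}.$$

Integrating with respect to $a$ gives $I(a) = - \log{\left(\frac{216 \left(a + 1\right)^{3}}{1331} \right)} + C$.

At $a = \frac{5}{6}$ the integrand is identically $0$, so $I(\frac{5}{6}) = 0$. The closed form gives $0$, hence $C = 0$.

Setting $a = \frac{1}{2}$:
$$I = - \log{\left(\frac{729}{1331} \right)}.$$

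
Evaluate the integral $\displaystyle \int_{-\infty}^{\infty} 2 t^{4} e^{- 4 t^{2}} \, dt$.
$\frac{3 \sqrt{\pi}}{64}$

Begin with the known integral
$$J(a) = \int_{-\infty}^{\infty} 2 e^{- a t^{2}} \, dt = \frac{2 \sqrt{\pi}}{\sqrt{a}}.$$

Differentiating under the integral sign brings down a factor of $(-t^2)$:
$$\frac{dJ}{da} = \int_{-\infty}^{\infty} - 2 t^{2} e^{- a t^{2}} \, dt = - \frac{\sqrt{\pi}}{a^{\frac{3}{2}}}.$$

Repeating twice in total — each differentiation brings down another $(-t^2)$ — gives
$$\frac{d^{2}J}{da^{2}} = \int_{-\infty}^{\infty} 2 t^{4} e^{- a t^{2}} \, dt = \frac{3 \sqrt{\pi}}{2 a^{\frac{5}{2}}},$$
and the integrand here is exactly the target integrand, so $I = \frac{3 \sqrt{\pi}}{2 a^{\frac{5}{2}}}$.

Setting $a = 4$:
$$I = \frac{3 \sqrt{\pi}}{64}.$$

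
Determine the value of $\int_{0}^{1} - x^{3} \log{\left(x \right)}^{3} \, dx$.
$\frac{3}{128}$

Consider the simpler parametrised integral
$$J(a) = \int_{0}^{1} - x^{a} \, dx = - \frac{1}{a + 1}.$$

Differentiating under the integral sign brings down a factor of $\ln x$:
$$\frac{dJ}{da} = \int_{0}^{1} - x^{a} \log{\left(x \right)} \, dx = \frac{1}{\left(a + 1\right)^{2}}.$$

Repeating $3$ times in total — each differentiation brings down another $\ln x$ — gives
$$\frac{d^{3}J}{da^{3}} = \int_{0}^{1} - x^{a} \log{\left(x \right)}^{3} \, dx = \frac{6}{\left(a + 1\right)^{4}},$$
and the integrand here is exactly the target integrand, so $I = \frac{6}{\left(a + 1\right)^{4}}$.

Setting $a = 3$:
$$I = \frac{3}{128}.$$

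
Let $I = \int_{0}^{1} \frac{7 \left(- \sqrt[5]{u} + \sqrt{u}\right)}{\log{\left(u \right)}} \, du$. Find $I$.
$- \log{\left(\frac{16384}{78125} \right)}$

Replace the exponent $\frac{1}{5}$ by a parameter $a$: let $I(a) = \int_{0}^{1} \frac{7 \left(\sqrt{u} - u^{a}\right)}{\log{\left(u \right)}} \, du$.

Since $\dfrac{\partial}{\partial a}\,u^{a} = u^{a} \ln u$, the $\ln u$ in the denominator cancels and
$$\frac{dI}{da} = \int_{0}^{1} -7 u^{a} \, du = -7 \left[\frac{u^{a+1}}{a+1}\right]_0^1 = - \frac{7}{a + 1}.$$

Integrating with respect to $a$ gives $I(a) = - \log{\left(\frac{128 \left(a + 1\right)^{7}}{2187} \right)} + C$.

At $a = \frac{1}{2}$ the integrand is identically $0$, so $I(\frac{1}{2}) = 0$. The closed form gives $0$, hence $C = 0$.

Setting $a = \frac{1}{5}$:
$$I = - \log{\left(\frac{16384}{78125} \right)}.$$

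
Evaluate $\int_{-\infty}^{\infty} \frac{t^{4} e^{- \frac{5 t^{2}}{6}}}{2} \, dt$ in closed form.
$\frac{27 \sqrt{30} \sqrt{\pi}}{250}$

Consider the simpler parametrised integral
$$J(a) = \int_{-\infty}^{\infty} \frac{e^{- a t^{2}}}{2} \, dt = \frac{\sqrt{\pi}}{2 \sqrt{a}}.$$

Differentiating under the integral sign brings down a factor of $(-t^2)$:
$$\frac{dJ}{da} = \int_{-\infty}^{\infty} - \frac{t^{2} e^{- a t^{2}}}{2} \, dt = - \frac{\sqrt{\pi}}{4 a^{\frac{3}{2}}}.$$

Repeating twice in total — each differentiation brings down another $(-t^2)$ — gives
$$\frac{d^{2}J}{da^{2}} = \int_{-\infty}^{\infty} \frac{t^{4} e^{- a t^{2}}}{2} \, dt = \frac{3 \sqrt{\pi}}{8 a^{\frac{5}{2}}},$$
and the integrand here is exactly the target integrand, so $I = \frac{3 \sqrt{\pi}}{8 a^{\frac{5}{2}}}$.

Setting $a = \frac{5}{6}$:
$$I = \frac{27 \sqrt{30} \sqrt{\pi}}{250}.$$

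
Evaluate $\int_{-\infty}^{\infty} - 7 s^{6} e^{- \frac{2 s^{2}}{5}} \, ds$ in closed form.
$- \frac{13125 \sqrt{10} \sqrt{\pi}}{128}$

Begin with the known integral
$$J(a) = \int_{-\infty}^{\infty} - 7 e^{- a s^{2}} \, ds = - \frac{7 \sqrt{\pi}}{\sqrt{a}}.$$

Differentiating under the integral sign brings down a factor of $(-s^2)$:
$$\frac{dJ}{da} = \int_{-\infty}^{\infty} 7 s^{2} e^{- a s^{2}} \, ds = \frac{7 \sqrt{\pi}}{2 a^{\frac{3}{2}}}.$$

Repeating $3$ times in total — each differentiation brings down another $(-s^2)$ — gives
$$\frac{d^{3}J}{da^{3}} = \int_{-\infty}^{\infty} 7 s^{6} e^{- a s^{2}} \, ds = \frac{105 \sqrt{\pi}}{8 a^{\frac{7}{2}}},$$
and the integrand here is $(-1)^{3}$ times the target integrand, so $I = (-1)^{3}\,\frac{d^{3}J}{da^{3}} = - \frac{105 \sqrt{\pi}}{8 a^{\frac{7}{2}}}$.

Setting $a = \frac{2}{5}$:
$$I = - \frac{13125 \sqrt{10} \sqrt{\pi}}{128}.$$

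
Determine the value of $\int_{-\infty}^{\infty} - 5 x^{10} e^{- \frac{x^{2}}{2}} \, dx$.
$- 4725 \sqrt{2} \sqrt{\pi}$

Consider the simpler parametrised integral
$$J(a) = \int_{-\infty}^{\infty} - 5 e^{- a x^{2}} \, dx = - \frac{5 \sqrt{\pi}}{\sqrt{a}}.$$

Differentiating under the integral sign brings down a factor of $(-x^2)$:
$$\frac{dJ}{da} = \int_{-\infty}^{\infty} 5 x^{2} e^{- a x^{2}} \, dx = \frac{5 \sqrt{\pi}}{2 a^{\frac{3}{2}}}.$$

Repeating $5$ times in total — each differentiation brings down another $(-x^2)$ — gives
$$\frac{d^{5}J}{da^{5}} = \int_{-\infty}^{\infty} 5 x^{10} e^{- a x^{2}} \, dx = \frac{4725 \sqrt{\pi}}{32 a^{\frac{11}{2}}},$$
and the integrand here is $(-1)^{5}$ times the target integrand, so $I = (-1)^{5}\,\frac{d^{5}J}{da^{5}} = - \frac{4725 \sqrt{\pi}}{32 a^{\frac{11}{2}}}$.

Setting $a = \frac{1}{2}$:
$$I = - 4725 \sqrt{2} \sqrt{\pi}.$$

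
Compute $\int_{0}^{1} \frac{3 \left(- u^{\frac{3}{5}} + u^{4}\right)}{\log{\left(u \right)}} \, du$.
$\log{\left(\frac{15625}{512} \right)}$

Introduce a parameter $a$ in the exponent: let $I(a) = \int_{0}^{1} \frac{3 \left(- u^{\frac{3}{5}} + u^{a}\right)}{\log{\left(u \right)}} \, du$.

Since $\dfrac{\partial}{\partial a}\,u^{a} = u^{a} \ln u$, the $\ln u$ in the denominator cancels and
$$\frac{dI}{da} = \int_{0}^{1} 3 u^{a} \, du = 3 \left[\frac{u^{a+1}}{a+1}\right]_0^1 = \frac{3}{a + 1}.$$

Integrating with respect to $a$ gives $I(a) = \log{\left(\frac{125 \left(a + 1\right)^{3}}{512} \right)} + C$.

At $a = \frac{3}{5}$ the integrand is identically $0$, so $I(\frac{3}{5}) = 0$. The closed form gives $0$, hence $C = 0$.

Setting $a = 4$:
$$I = \log{\left(\frac{15625}{512} \right)}.$$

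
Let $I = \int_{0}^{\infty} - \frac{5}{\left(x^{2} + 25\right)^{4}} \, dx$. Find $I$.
$- \frac{\pi}{100000}$

Begin with the known result
$$J(a) = \int_{0}^{\infty} - \frac{5}{a^{2} + x^{2}} \, dx = - \frac{5 \pi}{2 a}.$$

Differentiating under the integral sign with respect to $a$,
$$\frac{dJ}{da} = \int_{0}^{\infty} \frac{10 a}{\left(a^{2} + x^{2}\right)^{2}} \, dx = \frac{5 \pi}{2 a^{2}},$$
so $\int_{0}^{\infty} - \frac{5}{\left(a^{2} + x^{2}\right)^{2}} \, dx = - \frac{5 \pi}{4 a^{3}}$.

Repeating — each differentiation of $1/(x^2+a^2)^j$ produces $-2ja/(x^2+a^2)^{j+1}$ — and dividing through by $-2ja$ at each step yields, after $3$ differentiations in total,
$$\int_{0}^{\infty} - \frac{5}{\left(a^{2} + x^{2}\right)^{4}} \, dx = - \frac{25 \pi}{32 a^{7}}.$$

Setting $a = 5$:
$$I = - \frac{\pi}{100000}.$$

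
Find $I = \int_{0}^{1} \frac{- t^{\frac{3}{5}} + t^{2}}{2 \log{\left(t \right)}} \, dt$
$\log{\left(\frac{\sqrt{30}}{4} \right)}$

Replace the exponent $2$ by a parameter $a$: let $I(a) = \int_{0}^{1} \frac{- t^{\frac{3}{5}} + t^{a}}{2 \log{\left(t \right)}} \, dt$.

Since $\dfrac{\partial}{\partial a}\,t^{a} = t^{a} \ln t$, the $\ln t$ in the denominator cancels and
$$\frac{dI}{da} = \int_{0}^{1} \frac{1}{2} t^{a} \, dt = \frac{1}{2} \left[\frac{t^{a+1}}{a+1}\right]_0^1 = \frac{1}{2 \left(a + 1\right)}.$$

Integrating with respect to $a$ gives $I(a) = \log{\left(\frac{\sqrt{10} \sqrt{a + 1}}{4} \right)} + C$.

At $a = \frac{3}{5}$ the integrand is identically $0$, so $I(\frac{3}{5}) = 0$. The closed form gives $0$, hence $C = 0$.

Setting $a = 2$:
$$I = \log{\left(\frac{\sqrt{30}}{4} \right)}.$$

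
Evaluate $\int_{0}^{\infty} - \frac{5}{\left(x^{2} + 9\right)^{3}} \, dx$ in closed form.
$- \frac{5 \pi}{1296}$

Recall the elementary integral
$$J(a) = \int_{0}^{\infty} - \frac{5}{a^{2} + x^{2}} \, dx = - \frac{5 \pi}{2 a}.$$

Differentiating under the integral sign with respect to $a$,
$$\frac{dJ}{da} = \int_{0}^{\infty} \frac{10 a}{\left(a^{2} + x^{2}\right)^{2}} \, dx = \frac{5 \pi}{2 a^{2}},$$
so $\int_{0}^{\infty} - \frac{5}{\left(a^{2} + x^{2}\right)^{2}} \, dx = - \frac{5 \pi}{4 a^{3}}$.

Repeating — each differentiation of $1/(x^2+a^2)^j$ produces $-2ja/(x^2+a^2)^{j+1}$ — and dividing through by $-2ja$ at each step yields, after $2$ differentiations in total,
$$\int_{0}^{\infty} - \frac{5}{\left(a^{2} + x^{2}\right)^{3}} \, dx = - \frac{15 \pi}{16 a^{5}}.$$

Setting $a = 3$:
$$I = - \frac{5 \pi}{1296}.$$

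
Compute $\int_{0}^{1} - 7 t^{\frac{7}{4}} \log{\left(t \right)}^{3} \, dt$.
$\frac{10752}{14641}$

Begin with the known integral
$$J(a) = \int_{0}^{1} - 7 t^{a} \, dt = - \frac{7}{a + 1}.$$

Differentiating under the integral sign brings down a factor of $\ln t$:
$$\frac{dJ}{da} = \int_{0}^{1} - 7 t^{a} \log{\left(t \right)} \, dt = \frac{7}{\left(a + 1\right)^{2}}.$$

Repeating $3$ times in total — each differentiation brings down another $\ln t$ — gives
$$\frac{d^{3}J}{da^{3}} = \int_{0}^{1} - 7 t^{a} \log{\left(t \right)}^{3} \, dt = \frac{42}{\left(a + 1\right)^{4}},$$
and the integrand here is exactly the target integrand, so $I = \frac{42}{\left(a + 1\right)^{4}}$.

Setting $a = \frac{7}{4}$:
$$I = \frac{10752}{14641}.$$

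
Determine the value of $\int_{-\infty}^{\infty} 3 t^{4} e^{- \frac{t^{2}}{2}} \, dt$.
$9 \sqrt{2} \sqrt{\pi}$

Begin with the known integral
$$J(a) = \int_{-\infty}^{\infty} 3 e^{- a t^{2}} \, dt = \frac{3 \sqrt{\pi}}{\sqrt{a}}.$$

Differentiating under the integral sign brings down a factor of $(-t^2)$:
$$\frac{dJ}{da} = \int_{-\infty}^{\infty} - 3 t^{2} e^{- a t^{2}} \, dt = - \frac{3 \sqrt{\pi}}{2 a^{\frac{3}{2}}}.$$

Repeating twice in total — each differentiation brings down another $(-t^2)$ — gives
$$\frac{d^{2}J}{da^{2}} = \int_{-\infty}^{\infty} 3 t^{4} e^{- a t^{2}} \, dt = \frac{9 \sqrt{\pi}}{4 a^{\frac{5}{2}}},$$
and the integrand here is exactly the target integrand, so $I = \frac{9 \sqrt{\pi}}{4 a^{\frac{5}{2}}}$.

Setting $a = \frac{1}{2}$:
$$I = 9 \sqrt{2} \sqrt{\pi}.$$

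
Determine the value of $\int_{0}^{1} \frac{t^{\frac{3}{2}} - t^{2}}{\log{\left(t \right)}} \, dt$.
$\log{\left(\frac{5}{6} \right)}$

Consider the one-parameter family: let $I(a) = \int_{0}^{1} \frac{- t^{2} + t^{a}}{\log{\left(t \right)}} \, dt$.

Since $\dfrac{\partial}{\partial a}\,t^{a} = t^{a} \ln t$, the $\ln t$ in the denominator cancels and
$$\frac{dI}{da} = \int_{0}^{1} t^{a} \, dt = \left[\frac{t^{a+1}}{a+1}\right]_0^1 = \frac{1}{a + 1}.$$

Integrating with respect to $a$ gives $I(a) = \log{\left(\frac{a}{3} + \frac{1}{3} \right)} + C$.

At $a = 2$ the integrand is identically $0$, so $I(2) = 0$. The closed form gives $0$, hence $C = 0$.

Setting $a = \frac{3}{2}$:
$$I = \log{\left(\frac{5}{6} \right)}.$$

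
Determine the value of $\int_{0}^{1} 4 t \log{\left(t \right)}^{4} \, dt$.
$3$

Start from the elementary integral
$$J(a) = \int_{0}^{1} 4 t^{a} \, dt = \frac{4}{a + 1}.$$

Differentiating under the integral sign brings down a factor of $\ln t$:
$$\frac{dJ}{da} = \int_{0}^{1} 4 t^{a} \log{\left(t \right)} \, dt = - \frac{4}{\left(a + 1\right)^{2}}.$$

Repeating $4$ times in total — each differentiation brings down another $\ln t$ — gives
$$\frac{d^{4}J}{da^{4}} = \int_{0}^{1} 4 t^{a} \log{\left(t \right)}^{4} \, dt = \frac{96}{\left(a + 1\right)^{5}},$$
and the integrand here is exactly the target integrand, so $I = \frac{96}{\left(a + 1\right)^{5}}$.

Setting $a = 1$:
$$I = 3.$$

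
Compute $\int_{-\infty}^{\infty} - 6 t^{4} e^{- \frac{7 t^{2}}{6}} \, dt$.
$- \frac{162 \sqrt{42} \sqrt{\pi}}{343}$

Begin with the known integral
$$J(a) = \int_{-\infty}^{\infty} - 6 e^{- a t^{2}} \, dt = - \frac{6 \sqrt{\pi}}{\sqrt{a}}.$$

Differentiating under the integral sign brings down a factor of $(-t^2)$:
$$\frac{dJ}{da} = \int_{-\infty}^{\infty} 6 t^{2} e^{- a t^{2}} \, dt = \frac{3 \sqrt{\pi}}{a^{\frac{3}{2}}}.$$

Repeating twice in total — each differentiation brings down another $(-t^2)$ — gives
$$\frac{d^{2}J}{da^{2}} = \int_{-\infty}^{\infty} - 6 t^{4} e^{- a t^{2}} \, dt = - \frac{9 \sqrt{\pi}}{2 a^{\frac{5}{2}}},$$
and the integrand here is exactly the target integrand, so $I = - \frac{9 \sqrt{\pi}}{2 a^{\frac{5}{2}}}$.

Setting $a = \frac{7}{6}$:
$$I = - \frac{162 \sqrt{42} \sqrt{\pi}}{343}.$$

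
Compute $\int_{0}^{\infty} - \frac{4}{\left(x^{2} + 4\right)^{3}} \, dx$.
$- \frac{3 \pi}{128}$

Begin with the known result
$$J(a) = \int_{0}^{\infty} - \frac{4}{a^{2} + x^{2}} \, dx = - \frac{2 \pi}{a}.$$

Differentiating under the integral sign with respect to $a$,
$$\frac{dJ}{da} = \int_{0}^{\infty} \frac{8 a}{\left(a^{2} + x^{2}\right)^{2}} \, dx = \frac{2 \pi}{a^{2}},$$
so $\int_{0}^{\infty} - \frac{4}{\left(a^{2} + x^{2}\right)^{2}} \, dx = - \frac{\pi}{a^{3}}$.

Repeating — each differentiation of $1/(x^2+a^2)^j$ produces $-2ja/(x^2+a^2)^{j+1}$ — and dividing through by $-2ja$ at each step yields, after $2$ differentiations in total,
$$\int_{0}^{\infty} - \frac{4}{\left(a^{2} + x^{2}\right)^{3}} \, dx = - \frac{3 \pi}{4 a^{5}}.$$

Setting $a = 2$:
$$I = - \frac{3 \pi}{128}.$$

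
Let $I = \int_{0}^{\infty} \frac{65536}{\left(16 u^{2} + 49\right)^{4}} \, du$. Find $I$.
$\frac{2560 \pi}{823543}$

Begin with the known result
$$J(a) = \int_{0}^{\infty} \frac{1}{a^{2} + u^{2}} \, du = \frac{\pi}{2 a}.$$

Differentiating under the integral sign with respect to $a$,
$$\frac{dJ}{da} = \int_{0}^{\infty} - \frac{2 a}{\left(a^{2} + u^{2}\right)^{2}} \, du = - \frac{\pi}{2 a^{2}},$$
so $\int_{0}^{\infty} \frac{1}{\left(a^{2} + u^{2}\right)^{2}} \, du = \frac{\pi}{4 a^{3}}$.

Repeating — each differentiation of $1/(u^2+a^2)^j$ produces $-2ja/(u^2+a^2)^{j+1}$ — and dividing through by $-2ja$ at each step yields, after $3$ differentiations in total,
$$\int_{0}^{\infty} \frac{1}{\left(a^{2} + u^{2}\right)^{4}} \, du = \frac{5 \pi}{32 a^{7}}.$$

Setting $a = \frac{7}{4}$:
$$I = \frac{2560 \pi}{823543}.$$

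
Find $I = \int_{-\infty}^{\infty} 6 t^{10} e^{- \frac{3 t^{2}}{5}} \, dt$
$\frac{109375 \sqrt{15} \sqrt{\pi}}{144}$

Consider the simpler parametrised integral
$$J(a) = \int_{-\infty}^{\infty} 6 e^{- a t^{2}} \, dt = \frac{6 \sqrt{\pi}}{\sqrt{a}}.$$

Differentiating under the integral sign brings down a factor of $(-t^2)$:
$$\frac{dJ}{da} = \int_{-\infty}^{\infty} - 6 t^{2} e^{- a t^{2}} \, dt = - \frac{3 \sqrt{\pi}}{a^{\frac{3}{2}}}.$$

Repeating $5$ times in total — each differentiation brings down another $(-t^2)$ — gives
$$\frac{d^{5}J}{da^{5}} = \int_{-\infty}^{\infty} - 6 t^{10} e^{- a t^{2}} \, dt = - \frac{2835 \sqrt{\pi}}{16 a^{\frac{11}{2}}},$$
and the integrand here is $(-1)^{5}$ times the target integrand, so $I = (-1)^{5}\,\frac{d^{5}J}{da^{5}} = \frac{2835 \sqrt{\pi}}{16 a^{\frac{11}{2}}}$.

Setting $a = \frac{3}{5}$:
$$I = \frac{109375 \sqrt{15} \sqrt{\pi}}{144}.$$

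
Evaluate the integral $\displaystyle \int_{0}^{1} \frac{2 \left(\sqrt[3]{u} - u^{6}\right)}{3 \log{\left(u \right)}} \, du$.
$\log{\left(\frac{2 \sqrt[3]{42}}{21} \right)}$

Introduce a parameter $a$ in the exponent: let $I(a) = \int_{0}^{1} \frac{2 \left(- u^{6} + u^{a}\right)}{3 \log{\left(u \right)}} \, du$.

Since $\dfrac{\partial}{\partial a}\,u^{a} = u^{a} \ln u$, the $\ln u$ in the denominator cancels and
$$\frac{dI}{da} = \int_{0}^{1} \frac{2}{3} u^{a} \, du = \frac{2}{3} \left[\frac{u^{a+1}}{a+1}\right]_0^1 = \frac{2}{3 \left(a + 1\right)}.$$

Integrating with respect to $a$ gives $I(a) = \frac{2 \log{\left(a + 1 \right)}}{3} - \frac{2 \log{\left(7 \right)}}{3} + C$.

At $a = 6$ the integrand is identically $0$, so $I(6) = 0$. The closed form gives $0$, hence $C = 0$.

Setting $a = \frac{1}{3}$:
$$I = \log{\left(\frac{2 \sqrt[3]{42}}{21} \right)}.$$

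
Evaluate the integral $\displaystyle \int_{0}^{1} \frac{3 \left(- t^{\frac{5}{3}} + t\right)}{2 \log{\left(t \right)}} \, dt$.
$\log{\left(\frac{3 \sqrt{3}}{8} \right)}$

Replace the exponent $\frac{5}{3}$ by a parameter $a$: let $I(a) = \int_{0}^{1} \frac{3 \left(t - t^{a}\right)}{2 \log{\left(t \right)}} \, dt$.

Since $\dfrac{\partial}{\partial a}\,t^{a} = t^{a} \ln t$, the $\ln t$ in the denominator cancels and
$$\frac{dI}{da} = \int_{0}^{1} - \frac{3}{2} t^{a} \, dt = - \frac{3}{2} \left[\frac{t^{a+1}}{a+1}\right]_0^1 = - \frac{3}{2 a + 2}.$$

Integrating with respect to $a$ gives $I(a) = - \frac{3 \log{\left(a + 1 \right)}}{2} + \frac{3 \log{\left(2 \right)}}{2} + C$.

At $a = 1$ the integrand is identically $0$, so $I(1) = 0$. The closed form gives $0$, hence $C = 0$.

Setting $a = \frac{5}{3}$:
$$I = \log{\left(\frac{3 \sqrt{3}}{8} \right)}.$$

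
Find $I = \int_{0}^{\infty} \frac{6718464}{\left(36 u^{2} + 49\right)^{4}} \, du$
$\frac{174960 \pi}{823543}$

Begin with the known result
$$J(a) = \int_{0}^{\infty} \frac{4}{a^{2} + u^{2}} \, du = \frac{2 \pi}{a}.$$

Differentiating under the integral sign with respect to $a$,
$$\frac{dJ}{da} = \int_{0}^{\infty} - \frac{8 a}{\left(a^{2} + u^{2}\right)^{2}} \, du = - \frac{2 \pi}{a^{2}},$$
so $\int_{0}^{\infty} \frac{4}{\left(a^{2} + u^{2}\right)^{2}} \, du = \frac{\pi}{a^{3}}$.

Repeating — each differentiation of $1/(u^2+a^2)^j$ produces $-2ja/(u^2+a^2)^{j+1}$ — and dividing through by $-2ja$ at each step yields, after $3$ differentiations in total,
$$\int_{0}^{\infty} \frac{4}{\left(a^{2} + u^{2}\right)^{4}} \, du = \frac{5 \pi}{8 a^{7}}.$$

Setting $a = \frac{7}{6}$:
$$I = \frac{174960 \pi}{823543}.$$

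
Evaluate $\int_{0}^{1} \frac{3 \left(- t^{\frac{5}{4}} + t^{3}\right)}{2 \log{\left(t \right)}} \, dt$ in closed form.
$\log{\left(\frac{64}{27} \right)}$

Introduce a parameter $a$ in the exponent: let $I(a) = \int_{0}^{1} \frac{3 \left(- t^{\frac{5}{4}} + t^{a}\right)}{2 \log{\left(t \right)}} \, dt$.

Since $\dfrac{\partial}{\partial a}\,t^{a} = t^{a} \ln t$, the $\ln t$ in the denominator cancels and
$$\frac{dI}{da} = \int_{0}^{1} \frac{3}{2} t^{a} \, dt = \frac{3}{2} \left[\frac{t^{a+1}}{a+1}\right]_0^1 = \frac{3}{2 \left(a + 1\right)}.$$

Integrating with respect to $a$ gives $I(a) = \log{\left(\frac{8 \left(a + 1\right)^{\frac{3}{2}}}{27} \right)} + C$.

At $a = \frac{5}{4}$ the integrand is identically $0$, so $I(\frac{5}{4}) = 0$. The closed form gives $0$, hence $C = 0$.

Setting $a = 3$:
$$I = \log{\left(\frac{64}{27} \right)}.$$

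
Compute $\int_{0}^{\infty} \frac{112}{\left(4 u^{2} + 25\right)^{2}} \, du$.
$\frac{14 \pi}{125}$

Recall the elementary integral
$$J(a) = \int_{0}^{\infty} \frac{7}{a^{2} + u^{2}} \, du = \frac{7 \pi}{2 a}.$$

Differentiating under the integral sign with respect to $a$,
$$\frac{dJ}{da} = \int_{0}^{\infty} - \frac{14 a}{\left(a^{2} + u^{2}\right)^{2}} \, du = - \frac{7 \pi}{2 a^{2}},$$
so $\int_{0}^{\infty} \frac{7}{\left(a^{2} + u^{2}\right)^{2}} \, du = \frac{7 \pi}{4 a^{3}}$.

Setting $a = \frac{5}{2}$:
$$I = \frac{14 \pi}{125}.$$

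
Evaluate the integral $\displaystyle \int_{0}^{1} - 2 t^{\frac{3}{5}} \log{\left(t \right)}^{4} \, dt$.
$- \frac{9375}{2048}$

Start from the elementary integral
$$J(a) = \int_{0}^{1} - 2 t^{a} \, dt = - \frac{2}{a + 1}.$$

Differentiating under the integral sign brings down a factor of $\ln t$:
$$\frac{dJ}{da} = \int_{0}^{1} - 2 t^{a} \log{\left(t \right)} \, dt = \frac{2}{\left(a + 1\right)^{2}}.$$

Repeating $4$ times in total — each differentiation brings down another $\ln t$ — gives
$$\frac{d^{4}J}{da^{4}} = \int_{0}^{1} - 2 t^{a} \log{\left(t \right)}^{4} \, dt = - \frac{48}{\left(a + 1\right)^{5}},$$
and the integrand here is exactly the target integrand, so $I = - \frac{48}{\left(a + 1\right)^{5}}$.

Setting $a = \frac{3}{5}$:
$$I = - \frac{9375}{2048}.$$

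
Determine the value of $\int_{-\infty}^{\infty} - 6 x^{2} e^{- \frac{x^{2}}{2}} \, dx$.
$- 6 \sqrt{2} \sqrt{\pi}$

Begin with the known integral
$$J(a) = \int_{-\infty}^{\infty} - 6 e^{- a x^{2}} \, dx = - \frac{6 \sqrt{\pi}}{\sqrt{a}}.$$

Differentiating under the integral sign brings down a factor of $(-x^2)$:
$$\frac{dJ}{da} = \int_{-\infty}^{\infty} 6 x^{2} e^{- a x^{2}} \, dx = \frac{3 \sqrt{\pi}}{a^{\frac{3}{2}}}.$$

The integral on the left is $-I$, so $I = - \frac{3 \sqrt{\pi}}{a^{\frac{3}{2}}}$.

Setting $a = \frac{1}{2}$:
$$I = - 6 \sqrt{2} \sqrt{\pi}.$$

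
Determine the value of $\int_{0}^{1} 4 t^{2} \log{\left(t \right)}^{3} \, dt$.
$- \frac{8}{27}$

Begin with the known integral
$$J(a) = \int_{0}^{1} 4 t^{a} \, dt = \frac{4}{a + 1}.$$

Differentiating under the integral sign brings down a factor of $\ln t$:
$$\frac{dJ}{da} = \int_{0}^{1} 4 t^{a} \log{\left(t \right)} \, dt = - \frac{4}{\left(a + 1\right)^{2}}.$$

Repeating $3$ times in total — each differentiation brings down another $\ln t$ — gives
$$\frac{d^{3}J}{da^{3}} = \int_{0}^{1} 4 t^{a} \log{\left(t \right)}^{3} \, dt = - \frac{24}{\left(a + 1\right)^{4}},$$
and the integrand here is exactly the target integrand, so $I = - \frac{24}{\left(a + 1\right)^{4}}$.

Setting $a = 2$:
$$I = - \frac{8}{27}.$$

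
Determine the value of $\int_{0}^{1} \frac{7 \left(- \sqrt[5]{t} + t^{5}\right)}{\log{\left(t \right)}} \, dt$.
$\log{\left(78125 \right)}$

Consider the one-parameter family: let $I(a) = \int_{0}^{1} \frac{7 \left(t^{5} - t^{a}\right)}{\log{\left(t \right)}} \, dt$.

Since $\dfrac{\partial}{\partial a}\,t^{a} = t^{a} \ln t$, the $\ln t$ in the denominator cancels and
$$\frac{dI}{da} = \int_{0}^{1} -7 t^{a} \, dt = -7 \left[\frac{t^{a+1}}{a+1}\right]_0^1 = - \frac{7}{a + 1}.$$

Integrating with respect to $a$ gives $I(a) = \log{\left(\frac{279936}{\left(a + 1\right)^{7}} \right)} + C$.

At $a = 5$ the integrand is identically $0$, so $I(5) = 0$. The closed form gives $0$, hence $C = 0$.

Setting $a = \frac{1}{5}$:
$$I = \log{\left(78125 \right)}.$$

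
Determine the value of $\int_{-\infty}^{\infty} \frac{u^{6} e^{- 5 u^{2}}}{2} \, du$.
$\frac{3 \sqrt{5} \sqrt{\pi}}{2000}$

Start from the elementary integral
$$J(a) = \int_{-\infty}^{\infty} \frac{e^{- a u^{2}}}{2} \, du = \frac{\sqrt{\pi}}{2 \sqrt{a}}.$$

Differentiating under the integral sign brings down a factor of $(-u^2)$:
$$\frac{dJ}{da} = \int_{-\infty}^{\infty} - \frac{u^{2} e^{- a u^{2}}}{2} \, du = - \frac{\sqrt{\pi}}{4 a^{\frac{3}{2}}}.$$

Repeating $3$ times in total — each differentiation brings down another $(-u^2)$ — gives
$$\frac{d^{3}J}{da^{3}} = \int_{-\infty}^{\infty} - \frac{u^{6} e^{- a u^{2}}}{2} \, du = - \frac{15 \sqrt{\pi}}{16 a^{\frac{7}{2}}},$$
and the integrand here is $(-1)^{3}$ times the target integrand, so $I = (-1)^{3}\,\frac{d^{3}J}{da^{3}} = \frac{15 \sqrt{\pi}}{16 a^{\frac{7}{2}}}$.

Setting $a = 5$:
$$I = \frac{3 \sqrt{5} \sqrt{\pi}}{2000}.$$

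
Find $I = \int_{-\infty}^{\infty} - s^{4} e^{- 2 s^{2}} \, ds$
$- \frac{3 \sqrt{2} \sqrt{\pi}}{32}$

Begin with the known integral
$$J(a) = \int_{-\infty}^{\infty} - e^{- a s^{2}} \, ds = - \frac{\sqrt{\pi}}{\sqrt{a}}.$$

Differentiating under the integral sign brings down a factor of $(-s^2)$:
$$\frac{dJ}{da} = \int_{-\infty}^{\infty} s^{2} e^{- a s^{2}} \, ds = \frac{\sqrt{\pi}}{2 a^{\frac{3}{2}}}.$$

Repeating twice in total — each differentiation brings down another $(-s^2)$ — gives
$$\frac{d^{2}J}{da^{2}} = \int_{-\infty}^{\infty} - s^{4} e^{- a s^{2}} \, ds = - \frac{3 \sqrt{\pi}}{4 a^{\frac{5}{2}}},$$
and the integrand here is exactly the target integrand, so $I = - \frac{3 \sqrt{\pi}}{4 a^{\frac{5}{2}}}$.

Setting $a = 2$:
$$I = - \frac{3 \sqrt{2} \sqrt{\pi}}{32}.$$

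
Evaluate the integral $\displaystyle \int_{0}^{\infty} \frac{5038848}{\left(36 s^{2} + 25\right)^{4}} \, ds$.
$\frac{26244 \pi}{15625}$

Start from the standard arctangent integral
$$J(a) = \int_{0}^{\infty} \frac{3}{a^{2} + s^{2}} \, ds = \frac{3 \pi}{2 a}.$$

Differentiating under the integral sign with respect to $a$,
$$\frac{dJ}{da} = \int_{0}^{\infty} - \frac{6 a}{\left(a^{2} + s^{2}\right)^{2}} \, ds = - \frac{3 \pi}{2 a^{2}},$$
so $\int_{0}^{\infty} \frac{3}{\left(a^{2} + s^{2}\right)^{2}} \, ds = \frac{3 \pi}{4 a^{3}}$.

Repeating — each differentiation of $1/(s^2+a^2)^j$ produces $-2ja/(s^2+a^2)^{j+1}$ — and dividing through by $-2ja$ at each step yields, after $3$ differentiations in total,
$$\int_{0}^{\infty} \frac{3}{\left(a^{2} + s^{2}\right)^{4}} \, ds = \frac{15 \pi}{32 a^{7}}.$$

Setting $a = \frac{5}{6}$:
$$I = \frac{26244 \pi}{15625}.$$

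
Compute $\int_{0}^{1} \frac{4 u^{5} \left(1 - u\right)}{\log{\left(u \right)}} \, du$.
$\log{\left(\frac{1296}{2401} \right)}$

Consider the one-parameter family: let $I(a) = \int_{0}^{1} \frac{4 \left(- u^{6} + u^{a}\right)}{\log{\left(u \right)}} \, du$.

Since $\dfrac{\partial}{\partial a}\,u^{a} = u^{a} \ln u$, the $\ln u$ in the denominator cancels and
$$\frac{dI}{da} = \int_{0}^{1} 4 u^{a} \, du = 4 \left[\frac{u^{a+1}}{a+1}\right]_0^1 = \frac{4}{a + 1}.$$

Integrating with respect to $a$ gives $I(a) = \log{\left(\frac{\left(a + 1\right)^{4}}{2401} \right)} + C$.

At $a = 6$ the integrand is identically $0$, so $I(6) = 0$. The closed form gives $0$, hence $C = 0$.

Setting $a = 5$:
$$I = \log{\left(\frac{1296}{2401} \right)}.$$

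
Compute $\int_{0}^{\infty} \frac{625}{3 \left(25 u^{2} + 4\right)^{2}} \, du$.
$\frac{125 \pi}{96}$

Begin with the known result
$$J(a) = \int_{0}^{\infty} \frac{1}{3 \left(a^{2} + u^{2}\right)} \, du = \frac{\pi}{6 a}.$$

Differentiating under the integral sign with respect to $a$,
$$\frac{dJ}{da} = \int_{0}^{\infty} - \frac{2 a}{3 \left(a^{2} + u^{2}\right)^{2}} \, du = - \frac{\pi}{6 a^{2}},$$
so $\int_{0}^{\infty} \frac{1}{3 \left(a^{2} + u^{2}\right)^{2}} \, du = \frac{\pi}{12 a^{3}}$.

Setting $a = \frac{2}{5}$:
$$I = \frac{125 \pi}{96}.$$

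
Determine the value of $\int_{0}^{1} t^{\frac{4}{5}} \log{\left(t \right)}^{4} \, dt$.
$\frac{25000}{19683}$

Consider the simpler parametrised integral
$$J(a) = \int_{0}^{1} t^{a} \, dt = \frac{1}{a + 1}.$$

Differentiating under the integral sign brings down a factor of $\ln t$:
$$\frac{dJ}{da} = \int_{0}^{1} t^{a} \log{\left(t \right)} \, dt = - \frac{1}{\left(a + 1\right)^{2}}.$$

Repeating $4$ times in total — each differentiation brings down another $\ln t$ — gives
$$\frac{d^{4}J}{da^{4}} = \int_{0}^{1} t^{a} \log{\left(t \right)}^{4} \, dt = \frac{24}{\left(a + 1\right)^{5}},$$
and the integrand here is exactly the target integrand, so $I = \frac{24}{\left(a + 1\right)^{5}}$.

Setting $a = \frac{4}{5}$:
$$I = \frac{25000}{19683}.$$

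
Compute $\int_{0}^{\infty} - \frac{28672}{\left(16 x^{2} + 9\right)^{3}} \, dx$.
$- \frac{448 \pi}{81}$

Start from the standard arctangent integral
$$J(a) = \int_{0}^{\infty} - \frac{7}{a^{2} + x^{2}} \, dx = - \frac{7 \pi}{2 a}.$$

Differentiating under the integral sign with respect to $a$,
$$\frac{dJ}{da} = \int_{0}^{\infty} \frac{14 a}{\left(a^{2} + x^{2}\right)^{2}} \, dx = \frac{7 \pi}{2 a^{2}},$$
so $\int_{0}^{\infty} - \frac{7}{\left(a^{2} + x^{2}\right)^{2}} \, dx = - \frac{7 \pi}{4 a^{3}}$.

Repeating — each differentiation of $1/(x^2+a^2)^j$ produces $-2ja/(x^2+a^2)^{j+1}$ — and dividing through by $-2ja$ at each step yields, after $2$ differentiations in total,
$$\int_{0}^{\infty} - \frac{7}{\left(a^{2} + x^{2}\right)^{3}} \, dx = - \frac{21 \pi}{16 a^{5}}.$$

Setting $a = \frac{3}{4}$:
$$I = - \frac{448 \pi}{81}.$$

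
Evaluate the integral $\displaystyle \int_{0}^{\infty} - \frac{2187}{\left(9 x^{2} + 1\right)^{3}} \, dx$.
$- \frac{2187 \pi}{16}$

Recall the elementary integral
$$J(a) = \int_{0}^{\infty} - \frac{3}{a^{2} + x^{2}} \, dx = - \frac{3 \pi}{2 a}.$$

Differentiating under the integral sign with respect to $a$,
$$\frac{dJ}{da} = \int_{0}^{\infty} \frac{6 a}{\left(a^{2} + x^{2}\right)^{2}} \, dx = \frac{3 \pi}{2 a^{2}},$$
so $\int_{0}^{\infty} - \frac{3}{\left(a^{2} + x^{2}\right)^{2}} \, dx = - \frac{3 \pi}{4 a^{3}}$.

Repeating — each differentiation of $1/(x^2+a^2)^j$ produces $-2ja/(x^2+a^2)^{j+1}$ — and dividing through by $-2ja$ at each step yields, after $2$ differentiations in total,
$$\int_{0}^{\infty} - \frac{3}{\left(a^{2} + x^{2}\right)^{3}} \, dx = - \frac{9 \pi}{16 a^{5}}.$$

Setting $a = \frac{1}{3}$:
$$I = - \frac{2187 \pi}{16}.$$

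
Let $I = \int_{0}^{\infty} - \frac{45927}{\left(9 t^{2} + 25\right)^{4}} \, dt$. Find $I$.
$- \frac{15309 \pi}{500000}$

Begin with the known result
$$J(a) = \int_{0}^{\infty} - \frac{7}{a^{2} + t^{2}} \, dt = - \frac{7 \pi}{2 a}.$$

Differentiating under the integral sign with respect to $a$,
$$\frac{dJ}{da} = \int_{0}^{\infty} \frac{14 a}{\left(a^{2} + t^{2}\right)^{2}} \, dt = \frac{7 \pi}{2 a^{2}},$$
so $\int_{0}^{\infty} - \frac{7}{\left(a^{2} + t^{2}\right)^{2}} \, dt = - \frac{7 \pi}{4 a^{3}}$.

Repeating — each differentiation of $1/(t^2+a^2)^j$ produces $-2ja/(t^2+a^2)^{j+1}$ — and dividing through by $-2ja$ at each step yields, after $3$ differentiations in total,
$$\int_{0}^{\infty} - \frac{7}{\left(a^{2} + t^{2}\right)^{4}} \, dt = - \frac{35 \pi}{32 a^{7}}.$$

Setting $a = \frac{5}{3}$:
$$I = - \frac{15309 \pi}{500000}.$$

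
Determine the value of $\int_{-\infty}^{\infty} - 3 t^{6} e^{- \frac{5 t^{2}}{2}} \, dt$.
$- \frac{9 \sqrt{10} \sqrt{\pi}}{125}$

Consider the simpler parametrised integral
$$J(a) = \int_{-\infty}^{\infty} - 3 e^{- a t^{2}} \, dt = - \frac{3 \sqrt{\pi}}{\sqrt{a}}.$$

Differentiating under the integral sign brings down a factor of $(-t^2)$:
$$\frac{dJ}{da} = \int_{-\infty}^{\infty} 3 t^{2} e^{- a t^{2}} \, dt = \frac{3 \sqrt{\pi}}{2 a^{\frac{3}{2}}}.$$

Repeating $3$ times in total — each differentiation brings down another $(-t^2)$ — gives
$$\frac{d^{3}J}{da^{3}} = \int_{-\infty}^{\infty} 3 t^{6} e^{- a t^{2}} \, dt = \frac{45 \sqrt{\pi}}{8 a^{\frac{7}{2}}},$$
and the integrand here is $(-1)^{3}$ times the target integrand, so $I = (-1)^{3}\,\frac{d^{3}J}{da^{3}} = - \frac{45 \sqrt{\pi}}{8 a^{\frac{7}{2}}}$.

Setting $a = \frac{5}{2}$:
$$I = - \frac{9 \sqrt{10} \sqrt{\pi}}{125}.$$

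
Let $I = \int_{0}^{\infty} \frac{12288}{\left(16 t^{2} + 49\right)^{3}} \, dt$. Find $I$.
$\frac{576 \pi}{16807}$

Begin with the known result
$$J(a) = \int_{0}^{\infty} \frac{3}{a^{2} + t^{2}} \, dt = \frac{3 \pi}{2 a}.$$

Differentiating under the integral sign with respect to $a$,
$$\frac{dJ}{da} = \int_{0}^{\infty} - \frac{6 a}{\left(a^{2} + t^{2}\right)^{2}} \, dt = - \frac{3 \pi}{2 a^{2}},$$
so $\int_{0}^{\infty} \frac{3}{\left(a^{2} + t^{2}\right)^{2}} \, dt = \frac{3 \pi}{4 a^{3}}$.

Repeating — each differentiation of $1/(t^2+a^2)^j$ produces $-2ja/(t^2+a^2)^{j+1}$ — and dividing through by $-2ja$ at each step yields, after $2$ differentiations in total,
$$\int_{0}^{\infty} \frac{3}{\left(a^{2} + t^{2}\right)^{3}} \, dt = \frac{9 \pi}{16 a^{5}}.$$

Setting $a = \frac{7}{4}$:
$$I = \frac{576 \pi}{16807}.$$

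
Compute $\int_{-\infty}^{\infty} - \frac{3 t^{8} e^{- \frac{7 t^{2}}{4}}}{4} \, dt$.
$- \frac{360 \sqrt{7} \sqrt{\pi}}{2401}$

Consider the simpler parametrised integral
$$J(a) = \int_{-\infty}^{\infty} - \frac{3 e^{- a t^{2}}}{4} \, dt = - \frac{3 \sqrt{\pi}}{4 \sqrt{a}}.$$

Differentiating under the integral sign brings down a factor of $(-t^2)$:
$$\frac{dJ}{da} = \int_{-\infty}^{\infty} \frac{3 t^{2} e^{- a t^{2}}}{4} \, dt = \frac{3 \sqrt{\pi}}{8 a^{\frac{3}{2}}}.$$

Repeating $4$ times in total — each differentiation brings down another $(-t^2)$ — gives
$$\frac{d^{4}J}{da^{4}} = \int_{-\infty}^{\infty} - \frac{3 t^{8} e^{- a t^{2}}}{4} \, dt = - \frac{315 \sqrt{\pi}}{64 a^{\frac{9}{2}}},$$
and the integrand here is exactly the target integrand, so $I = - \frac{315 \sqrt{\pi}}{64 a^{\frac{9}{2}}}$.

Setting $a = \frac{7}{4}$:
$$I = - \frac{360 \sqrt{7} \sqrt{\pi}}{2401}.$$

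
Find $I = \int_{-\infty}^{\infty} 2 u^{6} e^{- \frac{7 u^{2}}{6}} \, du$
$\frac{810 \sqrt{42} \sqrt{\pi}}{2401}$

Begin with the known integral
$$J(a) = \int_{-\infty}^{\infty} 2 e^{- a u^{2}} \, du = \frac{2 \sqrt{\pi}}{\sqrt{a}}.$$

Differentiating under the integral sign brings down a factor of $(-u^2)$:
$$\frac{dJ}{da} = \int_{-\infty}^{\infty} - 2 u^{2} e^{- a u^{2}} \, du = - \frac{\sqrt{\pi}}{a^{\frac{3}{2}}}.$$

Repeating $3$ times in total — each differentiation brings down another $(-u^2)$ — gives
$$\frac{d^{3}J}{da^{3}} = \int_{-\infty}^{\infty} - 2 u^{6} e^{- a u^{2}} \, du = - \frac{15 \sqrt{\pi}}{4 a^{\frac{7}{2}}},$$
and the integrand here is $(-1)^{3}$ times the target integrand, so $I = (-1)^{3}\,\frac{d^{3}J}{da^{3}} = \frac{15 \sqrt{\pi}}{4 a^{\frac{7}{2}}}$.

Setting $a = \frac{7}{6}$:
$$I = \frac{810 \sqrt{42} \sqrt{\pi}}{2401}.$$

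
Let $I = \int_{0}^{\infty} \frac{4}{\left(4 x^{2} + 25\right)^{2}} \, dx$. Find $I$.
$\frac{\pi}{250}$

Begin with the known result
$$J(a) = \int_{0}^{\infty} \frac{1}{4 \left(a^{2} + x^{2}\right)} \, dx = \frac{\pi}{8 a}.$$

Differentiating under the integral sign with respect to $a$,
$$\frac{dJ}{da} = \int_{0}^{\infty} - \frac{a}{2 \left(a^{2} + x^{2}\right)^{2}} \, dx = - \frac{\pi}{8 a^{2}},$$
so $\int_{0}^{\infty} \frac{1}{4 \left(a^{2} + x^{2}\right)^{2}} \, dx = \frac{\pi}{16 a^{3}}$.

Setting $a = \frac{5}{2}$:
$$I = \frac{\pi}{250}.$$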